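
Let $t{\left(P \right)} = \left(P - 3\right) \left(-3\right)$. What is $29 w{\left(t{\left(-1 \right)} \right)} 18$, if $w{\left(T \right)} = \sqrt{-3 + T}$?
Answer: $1566$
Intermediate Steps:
$t{\left(P \right)} = 9 - 3 P$ ($t{\left(P \right)} = \left(-3 + P\right) \left(-3\right) = 9 - 3 P$)
$29 w{\left(t{\left(-1 \right)} \right)} 18 = 29 \sqrt{-3 + \left(9 - -3\right)} 18 = 29 \sqrt{-3 + \left(9 + 3\right)} 18 = 29 \sqrt{-3 + 12} \cdot 18 = 29 \sqrt{9} \cdot 18 = 29 \cdot 3 \cdot 18 = 87 \cdot 18 = 1566$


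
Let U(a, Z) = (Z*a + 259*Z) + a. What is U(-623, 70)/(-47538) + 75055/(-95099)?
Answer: -361865131/1506938754 ≈ -0.24013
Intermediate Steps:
U(a, Z) = a + 259*Z + Z*a (U(a, Z) = (259*Z + Z*a) + a = a + 259*Z + Z*a)
U(-623, 70)/(-47538) + 75055/(-95099) = (-623 + 259*70 + 70*(-623))/(-47538) + 75055/(-95099) = (-623 + 18130 - 43610)*(-1/47538) + 75055*(-1/95099) = -26103*(-1/47538) - 75055/95099 = 8701/15846 - 75055/95099 = -361865131/1506938754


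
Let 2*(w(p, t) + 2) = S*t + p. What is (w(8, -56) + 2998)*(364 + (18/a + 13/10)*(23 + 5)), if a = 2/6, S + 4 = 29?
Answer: 4398520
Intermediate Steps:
S = 25 (S = -4 + 29 = 25)
a = 1/3 (a = 2*(1/6) = 1/3 ≈ 0.33333)
w(p, t) = -2 + p/2 + 25*t/2 (w(p, t) = -2 + (25*t + p)/2 = -2 + (p + 25*t)/2 = -2 + (p/2 + 25*t/2) = -2 + p/2 + 25*t/2)
(w(8, -56) + 2998)*(364 + (18/a + 13/10)*(23 + 5)) = ((-2 + (1/2)*8 + (25/2)*(-56)) + 2998)*(364 + (18/(1/3) + 13/10)*(23 + 5)) = ((-2 + 4 - 700) + 2998)*(364 + (18*3 + 13*(1/10))*28) = (-698 + 2998)*(364 + (54 + 13/10)*28) = 2300*(364 + (553/10)*28) = 2300*(364 + 7742/5) = 2300*(9562/5) = 4398520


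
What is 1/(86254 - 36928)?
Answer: 1/49326 ≈ 2.0273e-5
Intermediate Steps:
1/(86254 - 36928) = 1/49326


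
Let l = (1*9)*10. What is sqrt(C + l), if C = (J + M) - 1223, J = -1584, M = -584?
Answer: I*sqrt(3301) ≈ 57.454*I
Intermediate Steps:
C = -3391 (C = (-1584 - 584) - 1223 = -2168 - 1223 = -3391)
l = 90 (l = 9*10 = 90)
sqrt(C + l) = sqrt(-3391 + 90) = sqrt(-3301) = I*sqrt(3301)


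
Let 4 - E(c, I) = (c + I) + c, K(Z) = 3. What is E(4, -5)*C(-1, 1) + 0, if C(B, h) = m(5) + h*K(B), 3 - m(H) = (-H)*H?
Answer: 31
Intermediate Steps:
m(H) = 3 + H² (m(H) = 3 - (-H)*H = 3 - (-1)*H² = 3 + H²)
E(c, I) = 4 - I - 2*c (E(c, I) = 4 - ((c + I) + c) = 4 - ((I + c) + c) = 4 - (I + 2*c) = 4 + (-I - 2*c) = 4 - I - 2*c)
C(B, h) = 28 + 3*h (C(B, h) = (3 + 5²) + h*3 = (3 + 25) + 3*h = 28 + 3*h)
E(4, -5)*C(-1, 1) + 0 = (4 - 1*(-5) - 2*4)*(28 + 3*1) + 0 = (4 + 5 - 8)*(28 + 3) + 0 = 1*31 + 0 = 31 + 0 = 31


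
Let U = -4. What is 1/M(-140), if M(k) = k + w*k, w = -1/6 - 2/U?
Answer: -3/560 ≈ -0.0053571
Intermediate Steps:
w = ⅓ (w = -1/6 - 2/(-4) = -1*⅙ - 2*(-¼) = -⅙ + ½ = ⅓ ≈ 0.33333)
M(k) = 4*k/3 (M(k) = k + k/3 = 4*k/3)
1/M(-140) = 1/((4/3)*(-140)) = 1/(-560/3) = -3/560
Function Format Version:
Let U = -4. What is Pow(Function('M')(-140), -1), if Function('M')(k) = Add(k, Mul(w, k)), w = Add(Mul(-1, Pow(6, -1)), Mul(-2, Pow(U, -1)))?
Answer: Rational(-3, 560) ≈ -0.0053571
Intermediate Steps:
w = Rational(1, 3) (w = Add(Mul(-1, Pow(6, -1)), Mul(-2, Pow(-4, -1))) = Add(Mul(-1, Rational(1, 6)), Mul(-2, Rational(-1, 4))) = Add(Rational(-1, 6), Rational(1, 2)) = Rational(1, 3) ≈ 0.33333)
Function('M')(k) = Mul(Rational(4, 3), k) (Function('M')(k) = Add(k, Mul(Rational(1, 3), k)) = Mul(Rational(4, 3), k))
Pow(Function('M')(-140), -1) = Pow(Mul(Rational(4, 3), -140), -1) = Pow(Rational(-560, 3), -1) = Rational(-3, 560)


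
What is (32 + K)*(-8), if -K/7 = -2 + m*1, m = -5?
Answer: -648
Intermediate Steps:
K = 49 (K = -7*(-2 - 5*1) = -7*(-2 - 5) = -7*(-7) = 49)
(32 + K)*(-8) = (32 + 49)*(-8) = 81*(-8) = -648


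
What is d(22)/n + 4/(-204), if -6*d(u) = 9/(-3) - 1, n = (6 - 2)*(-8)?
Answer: -11/272 ≈ -0.040441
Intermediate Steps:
n = -32 (n = 4*(-8) = -32)
d(u) = 2/3 (d(u) = -(9/(-3) - 1)/6 = -(9*(-1/3) - 1)/6 = -(-3 - 1)/6 = -1/6*(-4) = 2/3)
d(22)/n + 4/(-204) = (2/3)/(-32) + 4/(-204) = (2/3)*(-1/32) + 4*(-1/204) = -1/48 - 1/51 = -11/272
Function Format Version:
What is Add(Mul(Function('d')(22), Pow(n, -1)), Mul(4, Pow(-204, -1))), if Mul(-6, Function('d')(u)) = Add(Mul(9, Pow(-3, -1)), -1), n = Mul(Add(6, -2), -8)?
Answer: Rational(-11, 272) ≈ -0.040441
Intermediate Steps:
n = -32 (n = Mul(4, -8) = -32)
Function('d')(u) = Rational(2, 3) (Function('d')(u) = Mul(Rational(-1, 6), Add(Mul(9, Pow(-3, -1)), -1)) = Mul(Rational(-1, 6), Add(Mul(9, Rational(-1, 3)), -1)) = Mul(Rational(-1, 6), Add(-3, -1)) = Mul(Rational(-1, 6), -4) = Rational(2, 3))
Add(Mul(Function('d')(22), Pow(n, -1)), Mul(4, Pow(-204, -1))) = Add(Mul(Rational(2, 3), Pow(-32, -1)), Mul(4, Pow(-204, -1))) = Add(Mul(Rational(2, 3), Rational(-1, 32)), Mul(4, Rational(-1, 204))) = Add(Rational(-1, 48), Rational(-1, 51)) = Rational(-11, 272)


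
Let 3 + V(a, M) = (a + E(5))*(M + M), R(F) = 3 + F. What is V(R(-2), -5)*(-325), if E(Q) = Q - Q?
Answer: 4225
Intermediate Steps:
E(Q) = 0
V(a, M) = -3 + 2*M*a (V(a, M) = -3 + (a + 0)*(M + M) = -3 + a*(2*M) = -3 + 2*M*a)
V(R(-2), -5)*(-325) = (-3 + 2*(-5)*(3 - 2))*(-325) = (-3 + 2*(-5)*1)*(-325) = (-3 - 10)*(-325) = -13*(-325) = 4225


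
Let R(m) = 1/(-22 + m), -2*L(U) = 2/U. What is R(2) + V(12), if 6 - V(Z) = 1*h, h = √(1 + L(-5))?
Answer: 119/20 - √30/5 ≈ 4.8546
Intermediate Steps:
L(U) = -1/U
h = √30/5 (h = √(1 - 1/(-5)) = √(1 - 1*(-⅕)) = √(1 + ⅕) = √(6/5) = √30/5 ≈ 1.0954)
V(Z) = 6 - √30/5
R(2) + V(12) = 1/(-22 + 2) + (6 - √30/5) = 1/(-20) + (6 - √30/5) = -1/20 + (6 - √30/5) = 119/20 - √30/5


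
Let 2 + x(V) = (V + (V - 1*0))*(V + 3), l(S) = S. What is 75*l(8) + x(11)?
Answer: 906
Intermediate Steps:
x(V) = -2 + 2*V*(3 + V) (x(V) = -2 + (V + (V - 1*0))*(V + 3) = -2 + (V + (V + 0))*(3 + V) = -2 + (V + V)*(3 + V) = -2 + (2*V)*(3 + V) = -2 + 2*V*(3 + V))
75*l(8) + x(11) = 75*8 + (-2 + 2*11² + 6*11) = 600 + (-2 + 2*121 + 66) = 600 + (-2 + 242 + 66) = 600 + 306 = 906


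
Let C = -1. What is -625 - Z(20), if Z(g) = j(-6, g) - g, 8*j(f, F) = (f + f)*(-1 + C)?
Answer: -608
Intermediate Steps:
j(f, F) = -f/2 (j(f, F) = ((f + f)*(-1 - 1))/8 = ((2*f)*(-2))/8 = (-4*f)/8 = -f/2)
Z(g) = 3 - g (Z(g) = -½*(-6) - g = 3 - g)
-625 - Z(20) = -625 - (3 - 1*20) = -625 - (3 - 20) = -625 - 1*(-17) = -625 + 17 = -608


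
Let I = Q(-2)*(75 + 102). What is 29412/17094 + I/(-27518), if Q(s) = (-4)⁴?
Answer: 2899674/39199391 ≈ 0.073972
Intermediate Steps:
Q(s) = 256
I = 45312 (I = 256*(75 + 102) = 256*177 = 45312)
29412/17094 + I/(-27518) = 29412/17094 + 45312/(-27518) = 29412*(1/17094) + 45312*(-1/27518) = 4902/2849 - 22656/13759 = 2899674/39199391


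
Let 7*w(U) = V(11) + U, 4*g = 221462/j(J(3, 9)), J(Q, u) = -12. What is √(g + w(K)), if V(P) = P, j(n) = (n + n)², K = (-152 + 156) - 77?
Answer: √9851702/336 ≈ 9.3415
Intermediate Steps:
K = -73 (K = 4 - 77 = -73)
j(n) = 4*n² (j(n) = (2*n)² = 4*n²)
g = 110731/1152 (g = (221462/((4*(-12)²)))/4 = (221462/((4*144)))/4 = (221462/576)/4 = (221462*(1/576))/4 = (¼)*(110731/288) = 110731/1152 ≈ 96.121)
w(U) = 11/7 + U/7 (w(U) = (11 + U)/7 = 11/7 + U/7)
√(g + w(K)) = √(110731/1152 + (11/7 + (⅐)*(-73))) = √(110731/1152 + (11/7 - 73/7)) = √(110731/1152 - 62/7) = √(703693/8064) = √9851702/336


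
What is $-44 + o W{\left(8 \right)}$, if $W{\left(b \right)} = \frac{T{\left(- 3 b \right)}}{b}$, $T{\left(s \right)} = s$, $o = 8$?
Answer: $-68$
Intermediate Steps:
$W{\left(b \right)} = -3$ ($W{\left(b \right)} = \frac{\left(-3\right) b}{b} = -3$)
$-44 + o W{\left(8 \right)} = -44 + 8 \left(-3\right) = -44 - 24 = -68$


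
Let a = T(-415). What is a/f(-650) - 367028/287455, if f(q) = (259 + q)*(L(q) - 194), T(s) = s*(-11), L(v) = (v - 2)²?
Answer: -12195854883351/9551543816710 ≈ -1.2768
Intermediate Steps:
L(v) = (-2 + v)²
T(s) = -11*s
a = 4565 (a = -11*(-415) = 4565)
f(q) = (-194 + (-2 + q)²)*(259 + q) (f(q) = (259 + q)*((-2 + q)² - 194) = (259 + q)*(-194 + (-2 + q)²) = (-194 + (-2 + q)²)*(259 + q))
a/f(-650) - 367028/287455 = 4565/(-49210 + (-650)³ - 1226*(-650) + 255*(-650)²) - 367028/287455 = 4565/(-49210 - 274625000 + 796900 + 255*422500) - 367028*1/287455 = 4565/(-49210 - 274625000 + 796900 + 107737500) - 367028/287455 = 4565/(-166139810) - 367028/287455 = 4565*(-1/166139810) - 367028/287455 = -913/33227962 - 367028/287455 = -12195854883351/9551543816710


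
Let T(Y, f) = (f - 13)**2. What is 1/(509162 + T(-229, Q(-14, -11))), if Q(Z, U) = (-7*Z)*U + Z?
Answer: 1/1730187 ≈ 5.7797e-7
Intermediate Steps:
Q(Z, U) = Z - 7*U*Z (Q(Z, U) = -7*U*Z + Z = Z - 7*U*Z)
T(Y, f) = (-13 + f)**2
1/(509162 + T(-229, Q(-14, -11))) = 1/(509162 + (-13 - 14*(1 - 7*(-11)))**2) = 1/(509162 + (-13 - 14*(1 + 77))**2) = 1/(509162 + (-13 - 14*78)**2) = 1/(509162 + (-13 - 1092)**2) = 1/(509162 + (-1105)**2) = 1/(509162 + 1221025) = 1/1730187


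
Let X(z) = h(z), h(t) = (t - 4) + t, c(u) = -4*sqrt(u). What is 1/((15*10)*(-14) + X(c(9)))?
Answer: -1/2128 ≈ -0.00046992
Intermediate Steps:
h(t) = -4 + 2*t (h(t) = (-4 + t) + t = -4 + 2*t)
X(z) = -4 + 2*z
1/((15*10)*(-14) + X(c(9))) = 1/((15*10)*(-14) + (-4 + 2*(-4*sqrt(9)))) = 1/(150*(-14) + (-4 + 2*(-4*3))) = 1/(-2100 + (-4 + 2*(-12))) = 1/(-2100 + (-4 - 24)) = 1/(-2100 - 28) = 1/(-2128) = -1/2128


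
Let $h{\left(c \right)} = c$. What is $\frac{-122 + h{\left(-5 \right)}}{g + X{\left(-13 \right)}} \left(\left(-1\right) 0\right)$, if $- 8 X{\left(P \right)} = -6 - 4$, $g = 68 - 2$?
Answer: $0$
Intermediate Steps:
$g = 66$ ($g = 68 - 2 = 66$)
$X{\left(P \right)} = \frac{5}{4}$ ($X{\left(P \right)} = - \frac{-6 - 4}{8} = \left(- \frac{1}{8}\right) \left(-10\right) = \frac{5}{4}$)
$\frac{-122 + h{\left(-5 \right)}}{g + X{\left(-13 \right)}} \left(\left(-1\right) 0\right) = \frac{-122 - 5}{66 + \frac{5}{4}} \left(\left(-1\right) 0\right) = - \frac{127}{\frac{269}{4}} \cdot 0 = \left(-127\right) \frac{4}{269} \cdot 0 = \left(- \frac{508}{269}\right) 0 = 0$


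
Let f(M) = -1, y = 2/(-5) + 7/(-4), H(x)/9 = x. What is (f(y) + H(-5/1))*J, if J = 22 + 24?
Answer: -2116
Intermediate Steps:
H(x) = 9*x
y = -43/20 (y = 2*(-⅕) + 7*(-¼) = -⅖ - 7/4 = -43/20 ≈ -2.1500)
J = 46
(f(y) + H(-5/1))*J = (-1 + 9*(-5/1))*46 = (-1 + 9*(-5*1))*46 = (-1 + 9*(-5))*46 = (-1 - 45)*46 = -46*46 = -2116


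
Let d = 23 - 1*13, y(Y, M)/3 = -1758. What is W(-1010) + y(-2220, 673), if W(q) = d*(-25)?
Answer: -5524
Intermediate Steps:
y(Y, M) = -5274 (y(Y, M) = 3*(-1758) = -5274)
d = 10 (d = 23 - 13 = 10)
W(q) = -250 (W(q) = 10*(-25) = -250)
W(-1010) + y(-2220, 673) = -250 - 5274 = -5524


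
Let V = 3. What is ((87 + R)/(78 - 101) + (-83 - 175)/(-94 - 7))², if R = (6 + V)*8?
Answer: 102515625/5396329 ≈ 18.997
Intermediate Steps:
R = 72 (R = (6 + 3)*8 = 9*8 = 72)
((87 + R)/(78 - 101) + (-83 - 175)/(-94 - 7))² = ((87 + 72)/(78 - 101) + (-83 - 175)/(-94 - 7))² = (159/(-23) - 258/(-101))² = (159*(-1/23) - 258*(-1/101))² = (-159/23 + 258/101)² = (-10125/2323)² = 102515625/5396329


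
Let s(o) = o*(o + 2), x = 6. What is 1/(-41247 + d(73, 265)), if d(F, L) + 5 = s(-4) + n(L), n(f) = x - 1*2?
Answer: -1/41240 ≈ -2.4248e-5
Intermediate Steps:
n(f) = 4 (n(f) = 6 - 1*2 = 6 - 2 = 4)
s(o) = o*(2 + o)
d(F, L) = 7 (d(F, L) = -5 + (-4*(2 - 4) + 4) = -5 + (-4*(-2) + 4) = -5 + (8 + 4) = -5 + 12 = 7)
1/(-41247 + d(73, 265)) = 1/(-41247 + 7) = 1/(-41240) = -1/41240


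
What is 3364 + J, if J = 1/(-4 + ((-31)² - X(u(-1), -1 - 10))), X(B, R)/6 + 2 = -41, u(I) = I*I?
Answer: 4087261/1215 ≈ 3364.0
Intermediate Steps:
u(I) = I²
X(B, R) = -258 (X(B, R) = -12 + 6*(-41) = -12 - 246 = -258)
J = 1/1215 (J = 1/(-4 + ((-31)² - 1*(-258))) = 1/(-4 + (961 + 258)) = 1/(-4 + 1219) = 1/1215 ≈ 0.00082305)
3364 + J = 3364 + 1/1215 = 4087261/1215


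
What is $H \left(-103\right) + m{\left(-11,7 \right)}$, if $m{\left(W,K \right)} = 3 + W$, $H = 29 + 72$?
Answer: $-10411$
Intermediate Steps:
$H = 101$
$H \left(-103\right) + m{\left(-11,7 \right)} = 101 \left(-103\right) + \left(3 - 11\right) = -10403 - 8 = -10411$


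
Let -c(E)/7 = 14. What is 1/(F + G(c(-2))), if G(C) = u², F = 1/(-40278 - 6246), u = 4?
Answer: 46524/744383 ≈ 0.062500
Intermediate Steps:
c(E) = -98 (c(E) = -7*14 = -98)
F = -1/46524 (F = 1/(-46524) = -1/46524 ≈ -2.1494e-5)
G(C) = 16 (G(C) = 4² = 16)
1/(F + G(c(-2))) = 1/(-1/46524 + 16) = 1/(744383/46524) = 46524/744383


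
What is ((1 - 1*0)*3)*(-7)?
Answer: -21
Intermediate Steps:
((1 - 1*0)*3)*(-7) = ((1 + 0)*3)*(-7) = (1*3)*(-7) = 3*(-7) = -21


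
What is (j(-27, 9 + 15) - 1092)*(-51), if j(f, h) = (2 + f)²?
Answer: 23817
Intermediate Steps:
(j(-27, 9 + 15) - 1092)*(-51) = ((2 - 27)² - 1092)*(-51) = ((-25)² - 1092)*(-51) = (625 - 1092)*(-51) = -467*(-51) = 23817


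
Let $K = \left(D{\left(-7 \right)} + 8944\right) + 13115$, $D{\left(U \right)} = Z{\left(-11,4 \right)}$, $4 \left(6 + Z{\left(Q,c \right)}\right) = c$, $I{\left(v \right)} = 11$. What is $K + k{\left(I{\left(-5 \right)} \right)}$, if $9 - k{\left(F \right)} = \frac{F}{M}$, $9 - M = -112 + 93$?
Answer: $\frac{617753}{28} \approx 22063.0$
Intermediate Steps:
$M = 28$ ($M = 9 - \left(-112 + 93\right) = 9 - -19 = 9 + 19 = 28$)
$Z{\left(Q,c \right)} = -6 + \frac{c}{4}$
$k{\left(F \right)} = 9 - \frac{F}{28}$
$D{\left(U \right)} = -5$ ($D{\left(U \right)} = -6 + \frac{1}{4} \cdot 4 = -6 + 1 = -5$)
$K = 22054$ ($K = \left(-5 + 8944\right) + 13115 = 8939 + 13115 = 22054$)
$K + k{\left(I{\left(-5 \right)} \right)} = 22054 + \left(9 - \frac{11}{28}\right) = 22054 + \frac{241}{28} = \frac{617753}{28}$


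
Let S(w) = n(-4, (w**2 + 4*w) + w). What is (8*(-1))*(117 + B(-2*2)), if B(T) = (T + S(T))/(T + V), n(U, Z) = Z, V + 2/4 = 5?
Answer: -808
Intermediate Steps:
V = 9/2 (V = -1/2 + 5 = 9/2 ≈ 4.5000)
S(w) = w**2 + 5*w (S(w) = (w**2 + 4*w) + w = w**2 + 5*w)
B(T) = (T + T*(5 + T))/(9/2 + T) (B(T) = (T + T*(5 + T))/(T + 9/2) = (T + T*(5 + T))/(9/2 + T))
(8*(-1))*(117 + B(-2*2)) = (8*(-1))*(117 + 2*(-2*2)*(6 - 2*2)/(9 + 2*(-2*2))) = -8*(117 + 2*(-4)*(6 - 4)/(9 + 2*(-4))) = -8*(117 + 2*(-4)*2/(9 - 8)) = -8*(117 + 2*(-4)*2/1) = -8*(117 + 2*(-4)*1*2) = -8*(117 - 16) = -8*101 = -808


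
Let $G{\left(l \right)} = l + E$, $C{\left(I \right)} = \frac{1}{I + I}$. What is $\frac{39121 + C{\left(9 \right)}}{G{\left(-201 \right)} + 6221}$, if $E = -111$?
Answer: $\frac{704179}{106362} \approx 6.6206$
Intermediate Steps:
$C{\left(I \right)} = \frac{1}{2 I}$
$G{\left(l \right)} = -111 + l$ ($G{\left(l \right)} = l - 111 = -111 + l$)
$\frac{39121 + C{\left(9 \right)}}{G{\left(-201 \right)} + 6221} = \frac{39121 + \frac{1}{2 \cdot 9}}{\left(-111 - 201\right) + 6221} = \frac{39121 + \frac{1}{2} \cdot \frac{1}{9}}{-312 + 6221} = \frac{39121 + \frac{1}{18}}{5909} = \frac{704179}{18} \cdot \frac{1}{5909} = \frac{704179}{106362}$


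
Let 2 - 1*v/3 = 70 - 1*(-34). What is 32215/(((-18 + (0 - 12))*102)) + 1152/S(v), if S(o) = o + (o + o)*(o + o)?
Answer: -7877485/748476 ≈ -10.525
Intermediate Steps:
v = -306 (v = 6 - 3*(70 - 1*(-34)) = 6 - 3*(70 + 34) = 6 - 3*104 = 6 - 312 = -306)
S(o) = o + 4*o**2 (S(o) = o + (2*o)*(2*o) = o + 4*o**2)
32215/(((-18 + (0 - 12))*102)) + 1152/S(v) = 32215/(((-18 + (0 - 12))*102)) + 1152/((-306*(1 + 4*(-306)))) = 32215/(((-18 - 12)*102)) + 1152/((-306*(1 - 1224))) = 32215/((-30*102)) + 1152/((-306*(-1223))) = 32215/(-3060) + 1152/374238 = 32215*(-1/3060) + 1152*(1/374238) = -379/36 + 64/20791 = -7877485/748476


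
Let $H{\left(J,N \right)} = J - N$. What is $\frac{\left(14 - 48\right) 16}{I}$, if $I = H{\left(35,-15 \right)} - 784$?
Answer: $\frac{272}{367} \approx 0.74114$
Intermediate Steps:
$I = -734$ ($I = \left(35 - -15\right) - 784 = \left(35 + 15\right) - 784 = 50 - 784 = -734$)
$\frac{\left(14 - 48\right) 16}{I} = \frac{\left(14 - 48\right) 16}{-734} = \left(-34\right) 16 \left(- \frac{1}{734}\right) = \left(-544\right) \left(- \frac{1}{734}\right) = \frac{272}{367}$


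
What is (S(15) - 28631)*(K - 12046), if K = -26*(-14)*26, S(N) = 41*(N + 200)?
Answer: 51164912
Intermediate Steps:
S(N) = 8200 + 41*N (S(N) = 41*(200 + N) = 8200 + 41*N)
K = 9464 (K = 364*26 = 9464)
(S(15) - 28631)*(K - 12046) = ((8200 + 41*15) - 28631)*(9464 - 12046) = ((8200 + 615) - 28631)*(-2582) = (8815 - 28631)*(-2582) = -19816*(-2582) = 51164912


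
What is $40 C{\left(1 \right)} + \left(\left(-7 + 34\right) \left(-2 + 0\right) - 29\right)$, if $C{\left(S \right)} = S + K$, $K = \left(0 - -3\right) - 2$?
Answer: $-3$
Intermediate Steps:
$K = 1$ ($K = \left(0 + 3\right) - 2 = 3 - 2 = 1$)
$C{\left(S \right)} = 1 + S$ ($C{\left(S \right)} = S + 1 = 1 + S$)
$40 C{\left(1 \right)} + \left(\left(-7 + 34\right) \left(-2 + 0\right) - 29\right) = 40 \left(1 + 1\right) + \left(\left(-7 + 34\right) \left(-2 + 0\right) - 29\right) = 40 \cdot 2 + \left(27 \left(-2\right) - 29\right) = 80 - 83 = -3$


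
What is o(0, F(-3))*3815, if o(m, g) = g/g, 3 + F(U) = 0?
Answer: 3815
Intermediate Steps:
F(U) = -3 (F(U) = -3 + 0 = -3)
o(m, g) = 1
o(0, F(-3))*3815 = 1*3815 = 3815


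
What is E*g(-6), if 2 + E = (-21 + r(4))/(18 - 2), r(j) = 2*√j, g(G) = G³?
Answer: 1323/2 ≈ 661.50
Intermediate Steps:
E = -49/16 (E = -2 + (-21 + 2*√4)/(18 - 2) = -2 + (-21 + 2*2)/16 = -2 + (-21 + 4)*(1/16) = -2 - 17*1/16 = -2 - 17/16 = -49/16 ≈ -3.0625)
E*g(-6) = -49/16*(-6)³ = -49/16*(-216) = 1323/2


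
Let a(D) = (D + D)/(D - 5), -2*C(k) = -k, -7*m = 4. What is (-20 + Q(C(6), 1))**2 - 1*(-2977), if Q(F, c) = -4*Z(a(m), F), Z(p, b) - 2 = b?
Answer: 4577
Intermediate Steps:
m = -4/7 (m = -1/7*4 = -4/7 ≈ -0.57143)
C(k) = k/2 (C(k) = -(-1)*k/2 = k/2)
a(D) = 2*D/(-5 + D) (a(D) = (2*D)/(-5 + D) = 2*D/(-5 + D))
Z(p, b) = 2 + b
Q(F, c) = -8 - 4*F (Q(F, c) = -4*(2 + F) = -8 - 4*F)
(-20 + Q(C(6), 1))**2 - 1*(-2977) = (-20 + (-8 - 2*6))**2 - 1*(-2977) = (-20 + (-8 - 4*3))**2 + 2977 = (-20 + (-8 - 12))**2 + 2977 = (-20 - 20)**2 + 2977 = (-40)**2 + 2977 = 1600 + 2977 = 4577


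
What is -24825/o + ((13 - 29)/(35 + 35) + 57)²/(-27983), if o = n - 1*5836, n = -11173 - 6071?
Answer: 151971355771/158232671800 ≈ 0.96043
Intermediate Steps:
n = -17244
o = -23080 (o = -17244 - 1*5836 = -17244 - 5836 = -23080)
-24825/o + ((13 - 29)/(35 + 35) + 57)²/(-27983) = -24825/(-23080) + ((13 - 29)/(35 + 35) + 57)²/(-27983) = -24825*(-1/23080) + (-16/70 + 57)²*(-1/27983) = 4965/4616 + (-16*1/70 + 57)²*(-1/27983) = 4965/4616 + (-8/35 + 57)²*(-1/27983) = 4965/4616 + (1987/35)²*(-1/27983) = 4965/4616 + (3948169/1225)*(-1/27983) = 4965/4616 - 3948169/34279175 = 151971355771/158232671800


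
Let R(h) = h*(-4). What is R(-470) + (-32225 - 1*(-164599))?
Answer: 134254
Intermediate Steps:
R(h) = -4*h
R(-470) + (-32225 - 1*(-164599)) = -4*(-470) + (-32225 - 1*(-164599)) = 1880 + (-32225 + 164599) = 1880 + 132374 = 134254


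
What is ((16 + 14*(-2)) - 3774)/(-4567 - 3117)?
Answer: 1893/3842 ≈ 0.49271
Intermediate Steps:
((16 + 14*(-2)) - 3774)/(-4567 - 3117) = ((16 - 28) - 3774)/(-7684) = (-12 - 3774)*(-1/7684) = -3786*(-1/7684) = 1893/3842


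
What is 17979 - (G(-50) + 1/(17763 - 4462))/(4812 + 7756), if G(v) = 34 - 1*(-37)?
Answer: 751373493325/41791742 ≈ 17979.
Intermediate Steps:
G(v) = 71 (G(v) = 34 + 37 = 71)
17979 - (G(-50) + 1/(17763 - 4462))/(4812 + 7756) = 17979 - (71 + 1/(17763 - 4462))/(4812 + 7756) = 17979 - (71 + 1/13301)/12568 = 17979 - 944372/(13301*12568) = 17979 - 1*236093/41791742 = 17979 - 236093/41791742 = 751373493325/41791742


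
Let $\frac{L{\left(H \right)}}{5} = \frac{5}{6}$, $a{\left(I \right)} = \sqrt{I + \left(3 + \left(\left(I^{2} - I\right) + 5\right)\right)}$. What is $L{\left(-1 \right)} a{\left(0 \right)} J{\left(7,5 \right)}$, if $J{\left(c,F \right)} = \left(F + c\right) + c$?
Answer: $\frac{475 \sqrt{2}}{3} \approx 223.92$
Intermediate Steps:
$a{\left(I \right)} = \sqrt{8 + I^{2}}$ ($a{\left(I \right)} = \sqrt{I + \left(3 + \left(5 + I^{2} - I\right)\right)} = \sqrt{I + \left(8 + I^{2} - I\right)} = \sqrt{8 + I^{2}}$)
$J{\left(c,F \right)} = F + 2 c$
$L{\left(H \right)} = \frac{25}{6}$ ($L{\left(H \right)} = 5 \cdot \frac{5}{6} = \frac{25}{6}$)
$L{\left(-1 \right)} a{\left(0 \right)} J{\left(7,5 \right)} = \frac{25 \sqrt{8 + 0^{2}}}{6} \left(5 + 2 \cdot 7\right) = \frac{25 \sqrt{8 + 0}}{6} \left(5 + 14\right) = \frac{25 \sqrt{8}}{6} \cdot 19 = \frac{25 \cdot 2 \sqrt{2}}{6} \cdot 19 = \frac{25 \sqrt{2}}{3} \cdot 19 = \frac{475 \sqrt{2}}{3}$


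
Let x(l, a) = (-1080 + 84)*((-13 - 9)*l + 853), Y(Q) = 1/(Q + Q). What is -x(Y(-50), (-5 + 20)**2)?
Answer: 21245178/25 ≈ 8.4981e+5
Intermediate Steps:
Y(Q) = 1/(2*Q)
x(l, a) = -849588 + 21912*l (x(l, a) = -996*(-22*l + 853) = -996*(853 - 22*l) = -849588 + 21912*l)
-x(Y(-50), (-5 + 20)**2) = -(-849588 + 21912*((1/2)/(-50))) = -(-849588 + 21912*((1/2)*(-1/50))) = -(-849588 + 21912*(-1/100)) = -(-849588 - 5478/25) = -1*(-21245178/25) = 21245178/25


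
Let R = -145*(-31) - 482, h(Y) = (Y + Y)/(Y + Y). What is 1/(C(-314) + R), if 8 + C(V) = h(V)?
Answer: 1/4006 ≈ 0.00024963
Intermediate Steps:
h(Y) = 1 (h(Y) = (2*Y)/((2*Y)) = (2*Y)*(1/(2*Y)) = 1)
C(V) = -7 (C(V) = -8 + 1 = -7)
R = 4013 (R = 4495 - 482 = 4013)
1/(C(-314) + R) = 1/(-7 + 4013) = 1/4006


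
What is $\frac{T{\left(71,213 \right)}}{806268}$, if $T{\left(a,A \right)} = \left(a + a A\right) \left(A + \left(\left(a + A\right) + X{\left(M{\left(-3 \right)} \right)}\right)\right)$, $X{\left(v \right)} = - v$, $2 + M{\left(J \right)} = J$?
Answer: $\frac{1906847}{201567} \approx 9.4601$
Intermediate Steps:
$M{\left(J \right)} = -2 + J$
$T{\left(a,A \right)} = \left(a + A a\right) \left(5 + a + 2 A\right)$ ($T{\left(a,A \right)} = \left(a + a A\right) \left(A - \left(-5 - A - a\right)\right) = \left(a + A a\right) \left(A - \left(-5 - A - a\right)\right) = \left(a + A a\right) \left(A + \left(\left(A + a\right) + 5\right)\right) = \left(a + A a\right) \left(A + \left(5 + A + a\right)\right) = \left(a + A a\right) \left(5 + a + 2 A\right)$)
$\frac{T{\left(71,213 \right)}}{806268} = \frac{71 \left(5 + 71 + 2 \cdot 213^{2} + 7 \cdot 213 + 213 \cdot 71\right)}{806268} = 71 \left(5 + 71 + 2 \cdot 45369 + 1491 + 15123\right) \frac{1}{806268} = 71 \left(5 + 71 + 90738 + 1491 + 15123\right) \frac{1}{806268} = 71 \cdot 107428 \cdot \frac{1}{806268} = 7627388 \cdot \frac{1}{806268} = \frac{1906847}{201567}$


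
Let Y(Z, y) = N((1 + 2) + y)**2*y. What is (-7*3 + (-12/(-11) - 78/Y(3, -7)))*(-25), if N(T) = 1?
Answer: 16875/77 ≈ 219.16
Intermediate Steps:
Y(Z, y) = y (Y(Z, y) = 1**2*y = 1*y = y)
(-7*3 + (-12/(-11) - 78/Y(3, -7)))*(-25) = (-7*3 + (-12/(-11) - 78/(-7)))*(-25) = (-21 + (-12*(-1/11) - 78*(-1/7)))*(-25) = (-21 + (12/11 + 78/7))*(-25) = (-21 + 942/77)*(-25) = -675/77*(-25) = 16875/77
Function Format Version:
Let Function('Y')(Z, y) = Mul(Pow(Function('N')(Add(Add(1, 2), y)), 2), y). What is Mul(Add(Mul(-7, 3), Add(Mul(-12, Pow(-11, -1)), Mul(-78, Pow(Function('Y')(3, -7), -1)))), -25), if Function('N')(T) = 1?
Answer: Rational(16875, 77) ≈ 219.16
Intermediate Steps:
Function('Y')(Z, y) = y (Function('Y')(Z, y) = Mul(Pow(1, 2), y) = Mul(1, y) = y)
Mul(Add(Mul(-7, 3), Add(Mul(-12, Pow(-11, -1)), Mul(-78, Pow(Function('Y')(3, -7), -1)))), -25) = Mul(Add(Mul(-7, 3), Add(Mul(-12, Pow(-11, -1)), Mul(-78, Pow(-7, -1)))), -25) = Mul(Add(-21, Add(Mul(-12, Rational(-1, 11)), Mul(-78, Rational(-1, 7)))), -25) = Mul(Add(-21, Add(Rational(12, 11), Rational(78, 7))), -25) = Mul(Add(-21, Rational(942, 77)), -25) = Mul(Rational(-675, 77), -25) = Rational(16875, 77)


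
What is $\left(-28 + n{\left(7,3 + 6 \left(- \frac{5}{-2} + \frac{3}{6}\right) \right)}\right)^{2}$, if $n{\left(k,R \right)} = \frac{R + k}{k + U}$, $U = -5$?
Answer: $196$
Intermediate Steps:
$n{\left(k,R \right)} = \frac{R + k}{-5 + k}$ ($n{\left(k,R \right)} = \frac{R + k}{k - 5} = \frac{R + k}{-5 + k}$)
$\left(-28 + n{\left(7,3 + 6 \left(- \frac{5}{-2} + \frac{3}{6}\right) \right)}\right)^{2} = \left(-28 + \frac{\left(3 + 6 \left(- \frac{5}{-2} + \frac{3}{6}\right)\right) + 7}{-5 + 7}\right)^{2} = \left(-28 + \frac{\left(3 + 6 \left(\left(-5\right) \left(- \frac{1}{2}\right) + 3 \cdot \frac{1}{6}\right)\right) + 7}{2}\right)^{2} = \left(-28 + \frac{\left(3 + 6 \left(\frac{5}{2} + \frac{1}{2}\right)\right) + 7}{2}\right)^{2} = \left(-28 + \frac{\left(3 + 6 \cdot 3\right) + 7}{2}\right)^{2} = \left(-28 + \frac{\left(3 + 18\right) + 7}{2}\right)^{2} = \left(-28 + \frac{21 + 7}{2}\right)^{2} = \left(-28 + \frac{1}{2} \cdot 28\right)^{2} = \left(-28 + 14\right)^{2} = \left(-14\right)^{2} = 196$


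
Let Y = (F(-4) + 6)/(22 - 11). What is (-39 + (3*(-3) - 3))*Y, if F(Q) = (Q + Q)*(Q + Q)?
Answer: -3570/11 ≈ -324.55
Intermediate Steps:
F(Q) = 4*Q**2 (F(Q) = (2*Q)*(2*Q) = 4*Q**2)
Y = 70/11 (Y = (4*(-4)**2 + 6)/(22 - 11) = (4*16 + 6)/11 = (64 + 6)*(1/11) = 70*(1/11) = 70/11 ≈ 6.3636)
(-39 + (3*(-3) - 3))*Y = (-39 + (3*(-3) - 3))*(70/11) = (-39 + (-9 - 3))*(70/11) = (-39 - 12)*(70/11) = -51*70/11 = -3570/11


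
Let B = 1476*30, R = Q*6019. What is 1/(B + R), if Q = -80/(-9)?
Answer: 9/880040 ≈ 1.0227e-5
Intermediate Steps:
Q = 80/9 (Q = -80*(-⅑) = 80/9 ≈ 8.8889)
R = 481520/9 (R = (80/9)*6019 = 481520/9 ≈ 53502.)
B = 44280
1/(B + R) = 1/(44280 + 481520/9) = 1/(880040/9) = 9/880040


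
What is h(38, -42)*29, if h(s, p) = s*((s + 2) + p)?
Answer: -2204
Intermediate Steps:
h(s, p) = s*(2 + p + s) (h(s, p) = s*((2 + s) + p) = s*(2 + p + s))
h(38, -42)*29 = (38*(2 - 42 + 38))*29 = (38*(-2))*29 = -76*29 = -2204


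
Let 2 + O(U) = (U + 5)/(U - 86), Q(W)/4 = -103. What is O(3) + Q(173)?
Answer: -34370/83 ≈ -414.10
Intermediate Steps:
Q(W) = -412 (Q(W) = 4*(-103) = -412)
O(U) = -2 + (5 + U)/(-86 + U) (O(U) = -2 + (U + 5)/(U - 86) = -2 + (5 + U)/(-86 + U))
O(3) + Q(173) = (177 - 1*3)/(-86 + 3) - 412 = (177 - 3)/(-83) - 412 = -1/83*174 - 412 = -174/83 - 412 = -34370/83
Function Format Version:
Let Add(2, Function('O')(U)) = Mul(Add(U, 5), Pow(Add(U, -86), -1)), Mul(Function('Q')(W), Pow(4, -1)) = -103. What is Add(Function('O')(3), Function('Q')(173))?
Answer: Rational(-34370, 83) ≈ -414.10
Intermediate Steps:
Function('Q')(W) = -412 (Function('Q')(W) = Mul(4, -103) = -412)
Function('O')(U) = Add(-2, Mul(Pow(Add(-86, U), -1), Add(5, U))) (Function('O')(U) = Add(-2, Mul(Add(U, 5), Pow(Add(U, -86), -1))) = Add(-2, Mul(Add(5, U), Pow(Add(-86, U), -1))) = Add(-2, Mul(Pow(Add(-86, U), -1), Add(5, U))))
Add(Function('O')(3), Function('Q')(173)) = Add(Mul(Pow(Add(-86, 3), -1), Add(177, Mul(-1, 3))), -412) = Add(Mul(Pow(-83, -1), Add(177, -3)), -412) = Add(Mul(Rational(-1, 83), 174), -412) = Add(Rational(-174, 83), -412) = Rational(-34370, 83)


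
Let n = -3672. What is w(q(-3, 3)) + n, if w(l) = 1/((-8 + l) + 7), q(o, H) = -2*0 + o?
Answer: -14689/4 ≈ -3672.3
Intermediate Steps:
q(o, H) = o (q(o, H) = 0 + o = o)
w(l) = 1/(-1 + l)
w(q(-3, 3)) + n = 1/(-1 - 3) - 3672 = 1/(-4) - 3672 = -¼ - 3672 = -14689/4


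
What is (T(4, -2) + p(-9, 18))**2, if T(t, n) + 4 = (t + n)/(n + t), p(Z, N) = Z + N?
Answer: 36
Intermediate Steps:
p(Z, N) = N + Z
T(t, n) = -3 (T(t, n) = -4 + (t + n)/(n + t) = -4 + (n + t)/(n + t) = -4 + 1 = -3)
(T(4, -2) + p(-9, 18))**2 = (-3 + (18 - 9))**2 = (-3 + 9)**2 = 6**2 = 36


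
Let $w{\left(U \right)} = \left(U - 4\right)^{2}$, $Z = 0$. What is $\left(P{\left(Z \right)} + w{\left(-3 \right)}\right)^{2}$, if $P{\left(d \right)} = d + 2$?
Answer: $2601$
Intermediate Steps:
$w{\left(U \right)} = \left(-4 + U\right)^{2}$
$P{\left(d \right)} = 2 + d$
$\left(P{\left(Z \right)} + w{\left(-3 \right)}\right)^{2} = \left(\left(2 + 0\right) + \left(-4 - 3\right)^{2}\right)^{2} = \left(2 + \left(-7\right)^{2}\right)^{2} = \left(2 + 49\right)^{2} = 51^{2} = 2601$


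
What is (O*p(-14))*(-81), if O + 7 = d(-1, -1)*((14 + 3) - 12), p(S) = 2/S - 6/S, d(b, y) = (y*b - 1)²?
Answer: 162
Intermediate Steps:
d(b, y) = (-1 + b*y)² (d(b, y) = (b*y - 1)² = (-1 + b*y)²)
p(S) = -4/S
O = -7 (O = -7 + (-1 - 1*(-1))²*((14 + 3) - 12) = -7 + (-1 + 1)²*(17 - 12) = -7 + 0²*5 = -7 + 0*5 = -7 + 0 = -7)
(O*p(-14))*(-81) = -(-28)/(-14)*(-81) = -(-28)*(-1)/14*(-81) = -7*2/7*(-81) = -2*(-81) = 162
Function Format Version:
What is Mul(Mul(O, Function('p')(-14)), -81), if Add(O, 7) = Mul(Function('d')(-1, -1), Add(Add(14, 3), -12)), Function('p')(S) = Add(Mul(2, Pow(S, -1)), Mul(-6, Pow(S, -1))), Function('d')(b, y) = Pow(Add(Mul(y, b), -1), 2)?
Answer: 162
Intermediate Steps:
Function('d')(b, y) = Pow(Add(-1, Mul(b, y)), 2) (Function('d')(b, y) = Pow(Add(Mul(b, y), -1), 2) = Pow(Add(-1, Mul(b, y)), 2))
Function('p')(S) = Mul(-4, Pow(S, -1))
O = -7 (O = Add(-7, Mul(Pow(Add(-1, Mul(-1, -1)), 2), Add(Add(14, 3), -12))) = Add(-7, Mul(Pow(Add(-1, 1), 2), Add(17, -12))) = Add(-7, Mul(Pow(0, 2), 5)) = Add(-7, Mul(0, 5)) = Add(-7, 0) = -7)
Mul(Mul(O, Function('p')(-14)), -81) = Mul(Mul(-7, Mul(-4, Pow(-14, -1))), -81) = Mul(Mul(-7, Mul(-4, Rational(-1, 14))), -81) = Mul(Mul(-7, Rational(2, 7)), -81) = Mul(-2, -81) = 162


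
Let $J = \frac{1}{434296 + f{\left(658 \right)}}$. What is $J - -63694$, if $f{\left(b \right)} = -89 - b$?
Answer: $\frac{27614470007}{433549} \approx 63694.0$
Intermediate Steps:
$J = \frac{1}{433549}$ ($J = \frac{1}{434296 - 747} = \frac{1}{433549} \approx 2.3065 \cdot 10^{-6}$)
$J - -63694 = \frac{1}{433549} - -63694 = \frac{1}{433549} + \left(-167817 + 231511\right) = \frac{1}{433549} + 63694 = \frac{27614470007}{433549}$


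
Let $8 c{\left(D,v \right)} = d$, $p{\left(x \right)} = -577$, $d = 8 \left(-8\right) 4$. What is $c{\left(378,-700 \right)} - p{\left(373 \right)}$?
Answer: $545$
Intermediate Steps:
$d = -256$ ($d = \left(-64\right) 4 = -256$)
$c{\left(D,v \right)} = -32$ ($c{\left(D,v \right)} = \frac{1}{8} \left(-256\right) = -32$)
$c{\left(378,-700 \right)} - p{\left(373 \right)} = -32 - -577 = -32 + 577 = 545$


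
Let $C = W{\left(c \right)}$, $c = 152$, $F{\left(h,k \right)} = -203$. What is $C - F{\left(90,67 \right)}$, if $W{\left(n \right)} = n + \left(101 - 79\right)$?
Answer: $377$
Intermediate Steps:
$W{\left(n \right)} = 22 + n$ ($W{\left(n \right)} = n + 22 = 22 + n$)
$C = 174$ ($C = 22 + 152 = 174$)
$C - F{\left(90,67 \right)} = 174 - -203 = 174 + 203 = 377$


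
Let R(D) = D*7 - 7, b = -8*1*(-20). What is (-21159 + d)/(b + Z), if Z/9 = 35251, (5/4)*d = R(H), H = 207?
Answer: -100027/1587095 ≈ -0.063025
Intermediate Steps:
b = 160 (b = -8*(-20) = 160)
R(D) = -7 + 7*D (R(D) = 7*D - 7 = -7 + 7*D)
d = 5768/5 (d = 4*(-7 + 7*207)/5 = 4*(-7 + 1449)/5 = (4/5)*1442 = 5768/5 ≈ 1153.6)
Z = 317259 (Z = 9*35251 = 317259)
(-21159 + d)/(b + Z) = (-21159 + 5768/5)/(160 + 317259) = -100027/5/317419 = -100027/5*1/317419 = -100027/1587095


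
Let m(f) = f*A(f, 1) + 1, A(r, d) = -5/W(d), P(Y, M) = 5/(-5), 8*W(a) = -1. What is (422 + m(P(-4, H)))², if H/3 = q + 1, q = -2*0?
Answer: 146689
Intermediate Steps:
q = 0
W(a) = -⅛ (W(a) = (⅛)*(-1) = -⅛)
H = 3 (H = 3*(0 + 1) = 3*1 = 3)
P(Y, M) = -1 (P(Y, M) = 5*(-⅕) = -1)
A(r, d) = 40 (A(r, d) = -5/(-⅛) = -5*(-8) = 40)
m(f) = 1 + 40*f (m(f) = f*40 + 1 = 40*f + 1 = 1 + 40*f)
(422 + m(P(-4, H)))² = (422 + (1 + 40*(-1)))² = (422 + (1 - 40))² = (422 - 39)² = 383² = 146689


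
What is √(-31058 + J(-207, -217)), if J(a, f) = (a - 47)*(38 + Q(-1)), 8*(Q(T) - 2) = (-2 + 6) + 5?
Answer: I*√166015/2 ≈ 203.72*I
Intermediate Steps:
Q(T) = 25/8 (Q(T) = 2 + ((-2 + 6) + 5)/8 = 2 + (4 + 5)/8 = 2 + (⅛)*9 = 2 + 9/8 = 25/8)
J(a, f) = -15463/8 + 329*a/8 (J(a, f) = (a - 47)*(38 + 25/8) = (-47 + a)*(329/8) = -15463/8 + 329*a/8)
√(-31058 + J(-207, -217)) = √(-31058 + (-15463/8 + (329/8)*(-207))) = √(-31058 + (-15463/8 - 68103/8)) = √(-31058 - 41783/4) = √(-166015/4) = I*√166015/2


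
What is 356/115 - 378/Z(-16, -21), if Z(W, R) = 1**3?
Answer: -43114/115 ≈ -374.90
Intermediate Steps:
Z(W, R) = 1
356/115 - 378/Z(-16, -21) = 356/115 - 378/1 = 356*(1/115) - 378*1 = 356/115 - 378 = -43114/115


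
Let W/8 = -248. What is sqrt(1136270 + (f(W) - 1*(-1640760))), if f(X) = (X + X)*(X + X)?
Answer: 3*sqrt(2058006) ≈ 4303.7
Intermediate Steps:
W = -1984 (W = 8*(-248) = -1984)
f(X) = 4*X**2 (f(X) = (2*X)*(2*X) = 4*X**2)
sqrt(1136270 + (f(W) - 1*(-1640760))) = sqrt(1136270 + (4*(-1984)**2 - 1*(-1640760))) = sqrt(1136270 + (4*3936256 + 1640760)) = sqrt(1136270 + (15745024 + 1640760)) = sqrt(1136270 + 17385784) = sqrt(18522054) = 3*sqrt(2058006)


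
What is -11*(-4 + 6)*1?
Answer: -22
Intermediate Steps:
-11*(-4 + 6)*1 = -11*2*1 = -22*1 = -22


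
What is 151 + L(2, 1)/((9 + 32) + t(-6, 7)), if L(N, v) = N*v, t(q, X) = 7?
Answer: 3625/24 ≈ 151.04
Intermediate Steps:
151 + L(2, 1)/((9 + 32) + t(-6, 7)) = 151 + (2*1)/((9 + 32) + 7) = 151 + 2/(41 + 7) = 151 + 2/48 = 151 + (1/48)*2 = 151 + 1/24 = 3625/24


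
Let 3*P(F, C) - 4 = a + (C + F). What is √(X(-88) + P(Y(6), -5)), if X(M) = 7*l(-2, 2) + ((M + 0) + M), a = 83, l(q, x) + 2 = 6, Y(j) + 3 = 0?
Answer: I*√1095/3 ≈ 11.03*I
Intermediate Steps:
Y(j) = -3 (Y(j) = -3 + 0 = -3)
l(q, x) = 4 (l(q, x) = -2 + 6 = 4)
X(M) = 28 + 2*M (X(M) = 7*4 + ((M + 0) + M) = 28 + (M + M) = 28 + 2*M)
P(F, C) = 29 + C/3 + F/3 (P(F, C) = 4/3 + (83 + (C + F))/3 = 4/3 + (83 + C + F)/3 = 4/3 + (83/3 + C/3 + F/3) = 29 + C/3 + F/3)
√(X(-88) + P(Y(6), -5)) = √((28 + 2*(-88)) + (29 + (⅓)*(-5) + (⅓)*(-3))) = √((28 - 176) + (29 - 5/3 - 1)) = √(-148 + 79/3) = √(-365/3) = I*√1095/3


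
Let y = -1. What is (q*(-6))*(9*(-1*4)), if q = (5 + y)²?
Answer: 3456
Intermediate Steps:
q = 16 (q = (5 - 1)² = 4² = 16)
(q*(-6))*(9*(-1*4)) = (16*(-6))*(9*(-1*4)) = -864*(-4) = -96*(-36) = 3456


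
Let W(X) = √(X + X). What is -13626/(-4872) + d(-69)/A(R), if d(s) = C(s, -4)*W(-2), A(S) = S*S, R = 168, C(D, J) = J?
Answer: 2271/812 - I/3528 ≈ 2.7968 - 0.00028345*I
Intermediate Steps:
A(S) = S²
W(X) = √2*√X (W(X) = √(2*X) = √2*√X)
d(s) = -8*I (d(s) = -4*√2*√(-2) = -4*√2*I*√2 = -8*I)
-13626/(-4872) + d(-69)/A(R) = -13626/(-4872) + (-8*I)/(168²) = -13626*(-1/4872) - 8*I/28224 = 2271/812 - 8*I*(1/28224) = 2271/812 - I/3528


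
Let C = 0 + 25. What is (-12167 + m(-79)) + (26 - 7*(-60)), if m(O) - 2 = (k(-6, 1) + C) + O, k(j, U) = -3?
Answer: -11776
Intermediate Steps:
C = 25
m(O) = 24 + O (m(O) = 2 + ((-3 + 25) + O) = 2 + (22 + O) = 24 + O)
(-12167 + m(-79)) + (26 - 7*(-60)) = (-12167 + (24 - 79)) + (26 - 7*(-60)) = (-12167 - 55) + (26 + 420) = -12222 + 446 = -11776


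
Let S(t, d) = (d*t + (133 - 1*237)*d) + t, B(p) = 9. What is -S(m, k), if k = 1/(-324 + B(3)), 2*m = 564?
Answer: -88652/315 ≈ -281.44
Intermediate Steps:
m = 282 (m = (½)*564 = 282)
k = -1/315 (k = 1/(-324 + 9) = 1/(-315) = -1/315 ≈ -0.0031746)
S(t, d) = t - 104*d + d*t (S(t, d) = (d*t + (133 - 237)*d) + t = (d*t - 104*d) + t = (-104*d + d*t) + t = t - 104*d + d*t)
-S(m, k) = -(282 - 104*(-1/315) - 1/315*282) = -(282 + 104/315 - 94/105) = -1*88652/315 = -88652/315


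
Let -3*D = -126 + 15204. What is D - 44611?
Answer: -49637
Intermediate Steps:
D = -5026 (D = -(-126 + 15204)/3 = -⅓*15078 = -5026)
D - 44611 = -5026 - 44611 = -49637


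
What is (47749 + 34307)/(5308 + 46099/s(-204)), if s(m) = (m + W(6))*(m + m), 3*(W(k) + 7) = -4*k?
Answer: 563989824/36486655 ≈ 15.457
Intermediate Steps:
W(k) = -7 - 4*k/3 (W(k) = -7 + (-4*k)/3 = -7 - 4*k/3)
s(m) = 2*m*(-15 + m) (s(m) = (m + (-7 - 4/3*6))*(m + m) = (m + (-7 - 8))*(2*m) = (m - 15)*(2*m) = (-15 + m)*(2*m) = 2*m*(-15 + m))
(47749 + 34307)/(5308 + 46099/s(-204)) = (47749 + 34307)/(5308 + 46099/((2*(-204)*(-15 - 204)))) = 82056/(5308 + 46099/((2*(-204)*(-219)))) = 82056/(5308 + 46099/89352) = 82056/(474326515/89352) = 82056*(89352/474326515) = 563989824/36486655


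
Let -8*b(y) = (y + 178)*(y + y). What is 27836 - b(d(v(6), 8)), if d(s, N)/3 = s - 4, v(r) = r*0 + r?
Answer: 28112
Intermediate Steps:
v(r) = r (v(r) = 0 + r = r)
d(s, N) = -12 + 3*s (d(s, N) = 3*(s - 4) = 3*(-4 + s) = -12 + 3*s)
b(y) = -y*(178 + y)/4 (b(y) = -(y + 178)*(y + y)/8 = -(178 + y)*2*y/8 = -y*(178 + y)/4)
27836 - b(d(v(6), 8)) = 27836 - (-1)*(-12 + 3*6)*(178 + (-12 + 3*6))/4 = 27836 - (-1)*(-12 + 18)*(178 + (-12 + 18))/4 = 27836 - (-1)*6*(178 + 6)/4 = 27836 - (-1)*6*184/4 = 27836 - 1*(-276) = 27836 + 276 = 28112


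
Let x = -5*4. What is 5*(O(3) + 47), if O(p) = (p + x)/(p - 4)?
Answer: 320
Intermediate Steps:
x = -20
O(p) = (-20 + p)/(-4 + p) (O(p) = (p - 20)/(p - 4) = (-20 + p)/(-4 + p))
5*(O(3) + 47) = 5*((-20 + 3)/(-4 + 3) + 47) = 5*(-17/(-1) + 47) = 5*(-1*(-17) + 47) = 5*(17 + 47) = 5*64 = 320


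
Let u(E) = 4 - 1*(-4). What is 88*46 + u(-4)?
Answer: 4056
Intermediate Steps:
u(E) = 8 (u(E) = 4 + 4 = 8)
88*46 + u(-4) = 88*46 + 8 = 4048 + 8 = 4056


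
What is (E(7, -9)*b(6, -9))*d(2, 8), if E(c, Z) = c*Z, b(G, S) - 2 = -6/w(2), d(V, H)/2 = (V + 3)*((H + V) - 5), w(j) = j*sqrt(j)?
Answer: -6300 + 4725*sqrt(2) ≈ 382.16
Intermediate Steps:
w(j) = j**(3/2)
d(V, H) = 2*(3 + V)*(-5 + H + V) (d(V, H) = 2*((V + 3)*((H + V) - 5)) = 2*((3 + V)*(-5 + H + V)) = 2*(3 + V)*(-5 + H + V))
b(G, S) = 2 - 3*sqrt(2)/2 (b(G, S) = 2 - 6*sqrt(2)/4 = 2 - 3*sqrt(2)/2)
E(c, Z) = Z*c
(E(7, -9)*b(6, -9))*d(2, 8) = ((-9*7)*(2 - 3*sqrt(2)/2))*(-30 - 4*2 + 2*2**2 + 6*8 + 2*8*2) = (-63*(2 - 3*sqrt(2)/2))*(-30 - 8 + 2*4 + 48 + 32) = (-126 + 189*sqrt(2)/2)*(-30 - 8 + 8 + 48 + 32) = (-126 + 189*sqrt(2)/2)*50 = -6300 + 4725*sqrt(2)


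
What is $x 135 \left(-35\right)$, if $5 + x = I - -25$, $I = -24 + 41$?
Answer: $-174825$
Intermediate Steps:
$I = 17$
$x = 37$ ($x = -5 + \left(17 - -25\right) = -5 + \left(17 + 25\right) = -5 + 42 = 37$)
$x 135 \left(-35\right) = 37 \cdot 135 \left(-35\right) = 4995 \left(-35\right) = -174825$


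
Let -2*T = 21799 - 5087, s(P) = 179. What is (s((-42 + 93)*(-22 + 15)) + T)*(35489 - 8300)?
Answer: -222324453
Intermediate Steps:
T = -8356 (T = -(21799 - 5087)/2 = -½*16712 = -8356)
(s((-42 + 93)*(-22 + 15)) + T)*(35489 - 8300) = (179 - 8356)*(35489 - 8300) = -8177*27189 = -222324453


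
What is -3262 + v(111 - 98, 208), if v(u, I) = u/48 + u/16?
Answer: -39131/12 ≈ -3260.9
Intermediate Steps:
v(u, I) = u/12 (v(u, I) = u*(1/48) + u*(1/16) = u/48 + u/16 = u/12)
-3262 + v(111 - 98, 208) = -3262 + (111 - 98)/12 = -3262 + (1/12)*13 = -3262 + 13/12 = -39131/12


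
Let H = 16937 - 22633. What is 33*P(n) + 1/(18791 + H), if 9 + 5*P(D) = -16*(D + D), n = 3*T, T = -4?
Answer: 32410126/13095 ≈ 2475.0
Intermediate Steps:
n = -12 (n = 3*(-4) = -12)
H = -5696
P(D) = -9/5 - 32*D/5 (P(D) = -9/5 + (-16*(D + D))/5 = -9/5 + (-32*D)/5 = -9/5 - 32*D/5)
33*P(n) + 1/(18791 + H) = 33*(-9/5 - 32/5*(-12)) + 1/(18791 - 5696) = 33*(-9/5 + 384/5) + 1/13095 = 33*75 + 1/13095 = 2475 + 1/13095 = 32410126/13095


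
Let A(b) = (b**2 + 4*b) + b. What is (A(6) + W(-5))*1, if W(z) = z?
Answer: 61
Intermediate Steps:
A(b) = b**2 + 5*b
(A(6) + W(-5))*1 = (6*(5 + 6) - 5)*1 = (6*11 - 5)*1 = (66 - 5)*1 = 61*1 = 61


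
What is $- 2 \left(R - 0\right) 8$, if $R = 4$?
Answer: $-64$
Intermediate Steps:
$- 2 \left(R - 0\right) 8 = - 2 \left(4 - 0\right) 8 = - 2 \left(4 + 0\right) 8 = \left(-2\right) 4 \cdot 8 = \left(-8\right) 8 = -64$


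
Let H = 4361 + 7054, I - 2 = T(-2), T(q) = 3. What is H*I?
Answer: 57075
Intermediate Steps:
I = 5 (I = 2 + 3 = 5)
H = 11415
H*I = 11415*5 = 57075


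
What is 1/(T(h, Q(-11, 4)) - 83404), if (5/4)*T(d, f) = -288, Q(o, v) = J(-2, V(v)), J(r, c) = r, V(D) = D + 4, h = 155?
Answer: -5/418172 ≈ -1.1957e-5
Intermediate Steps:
V(D) = 4 + D
Q(o, v) = -2
T(d, f) = -1152/5 (T(d, f) = (4/5)*(-288) = -1152/5)
1/(T(h, Q(-11, 4)) - 83404) = 1/(-1152/5 - 83404) = 1/(-418172/5) = -5/418172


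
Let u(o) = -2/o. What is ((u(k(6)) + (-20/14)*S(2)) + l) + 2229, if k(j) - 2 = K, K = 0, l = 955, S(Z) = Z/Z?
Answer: 22271/7 ≈ 3181.6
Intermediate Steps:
S(Z) = 1
k(j) = 2 (k(j) = 2 + 0 = 2)
((u(k(6)) + (-20/14)*S(2)) + l) + 2229 = ((-2/2 - 20/14*1) + 955) + 2229 = ((-2*½ - 20*1/14*1) + 955) + 2229 = ((-1 - 10/7*1) + 955) + 2229 = ((-1 - 10/7) + 955) + 2229 = (-17/7 + 955) + 2229 = 6668/7 + 2229 = 22271/7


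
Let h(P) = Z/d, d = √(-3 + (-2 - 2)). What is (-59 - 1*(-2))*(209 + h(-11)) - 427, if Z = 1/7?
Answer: -12340 + 57*I*√7/49 ≈ -12340.0 + 3.0777*I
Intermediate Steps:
Z = ⅐ ≈ 0.14286
d = I*√7 (d = √(-3 - 4) = √(-7) = I*√7 ≈ 2.6458*I)
h(P) = -I*√7/49 (h(P) = 1/(7*((I*√7))) = (-I*√7/7)/7 = -I*√7/49)
(-59 - 1*(-2))*(209 + h(-11)) - 427 = (-59 - 1*(-2))*(209 - I*√7/49) - 427 = (-59 + 2)*(209 - I*√7/49) - 427 = -57*(209 - I*√7/49) - 427 = (-11913 + 57*I*√7/49) - 427 = -12340 + 57*I*√7/49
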